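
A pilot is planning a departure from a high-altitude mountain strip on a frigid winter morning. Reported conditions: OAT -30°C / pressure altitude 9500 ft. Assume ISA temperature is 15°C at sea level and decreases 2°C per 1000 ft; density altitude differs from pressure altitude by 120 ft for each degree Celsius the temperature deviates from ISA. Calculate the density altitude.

ISA temperature at 9500 ft = 15 − 2 × (9500/1000) = -4°C.
ISA deviation = -30 − (-4) = -26°C.
Density altitude = 9500 + 120 × (-26) = 9500 + (-3120) = 6380 ft.

6380 ft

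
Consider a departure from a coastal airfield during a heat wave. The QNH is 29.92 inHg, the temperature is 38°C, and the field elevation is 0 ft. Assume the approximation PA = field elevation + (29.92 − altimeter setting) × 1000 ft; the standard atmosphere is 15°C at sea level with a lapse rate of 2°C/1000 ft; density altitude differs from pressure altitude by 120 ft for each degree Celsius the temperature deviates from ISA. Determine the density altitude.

2760 ft

Pressure altitude = 0 + (29.92 − 29.92) × 1000 = 0 + (0) = 0 ft.
ISA temperature at 0 ft = 15 − 2 × (0/1000) = 15°C.
ISA deviation = 38 − 15 = +23°C.
Density altitude = 0 + 120 × (23) = 2760 ft.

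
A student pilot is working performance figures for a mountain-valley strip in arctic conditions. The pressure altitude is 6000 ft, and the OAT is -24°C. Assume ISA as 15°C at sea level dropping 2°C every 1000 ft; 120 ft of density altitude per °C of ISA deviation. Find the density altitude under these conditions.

2760 ft

ISA temperature at 6000 ft = 15 − 2 × (6000/1000) = 3°C.
ISA deviation = -24 − 3 = -27°C.
Density altitude = 6000 + 120 × (-27) = 6000 + (-3240) = 2760 ft.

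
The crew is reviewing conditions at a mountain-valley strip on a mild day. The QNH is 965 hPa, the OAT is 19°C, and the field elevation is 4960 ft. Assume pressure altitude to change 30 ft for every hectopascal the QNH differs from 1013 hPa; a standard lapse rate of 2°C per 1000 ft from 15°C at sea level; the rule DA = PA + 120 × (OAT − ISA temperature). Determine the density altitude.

8416 ft

Pressure altitude = 4960 + (1013 − 965) × 30 = 4960 + (+1440) = 6400 ft.
ISA temperature at 6400 ft = 15 − 2 × (6400/1000) = 2.2°C.
ISA deviation = 19 − 2.2 = +16.8°C.
Density altitude = 6400 + 120 × (16.8) = 8416 ft.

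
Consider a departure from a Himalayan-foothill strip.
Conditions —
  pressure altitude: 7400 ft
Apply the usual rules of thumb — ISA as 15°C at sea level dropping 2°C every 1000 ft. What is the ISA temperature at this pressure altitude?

ISA temperature = 15 − 2 × (7400/1000) = 15 − 14.8 = 0.2°C.

0.2°C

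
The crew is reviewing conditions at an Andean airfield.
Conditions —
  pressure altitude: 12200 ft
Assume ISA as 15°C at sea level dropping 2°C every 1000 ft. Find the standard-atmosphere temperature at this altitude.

-9.4°C

ISA temperature = 15 − 2 × (12200/1000) = 15 − 24.4 = -9.4°C.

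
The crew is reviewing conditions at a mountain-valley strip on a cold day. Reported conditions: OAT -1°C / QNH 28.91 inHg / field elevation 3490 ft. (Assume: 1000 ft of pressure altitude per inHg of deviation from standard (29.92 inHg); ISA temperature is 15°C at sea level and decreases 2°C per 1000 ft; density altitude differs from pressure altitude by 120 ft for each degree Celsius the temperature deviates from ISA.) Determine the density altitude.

Pressure altitude = 3490 + (29.92 − 28.91) × 1000 = 3490 + (+1010) = 4500 ft.
ISA temperature at 4500 ft = 15 − 2 × (4500/1000) = 6°C.
ISA deviation = -1 − 6 = -7°C.
Density altitude = 4500 + 120 × (-7) = 3660 ft.

3660 ft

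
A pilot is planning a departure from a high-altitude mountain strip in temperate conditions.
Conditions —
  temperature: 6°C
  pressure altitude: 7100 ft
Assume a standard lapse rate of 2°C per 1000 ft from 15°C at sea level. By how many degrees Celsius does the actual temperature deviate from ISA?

ISA+5.2°C

ISA temperature at 7100 ft = 15 − 2 × (7100/1000) = 0.8°C.
Deviation = OAT − ISA = 6 − 0.8 = +5.2°C.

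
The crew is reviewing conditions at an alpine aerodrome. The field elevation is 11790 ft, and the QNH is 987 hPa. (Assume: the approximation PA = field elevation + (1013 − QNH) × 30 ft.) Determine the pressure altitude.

Pressure correction = (1013 − 987) × 30 = +780 ft.
Pressure altitude = 11790 + (+780) = 12570 ft.

12570 ft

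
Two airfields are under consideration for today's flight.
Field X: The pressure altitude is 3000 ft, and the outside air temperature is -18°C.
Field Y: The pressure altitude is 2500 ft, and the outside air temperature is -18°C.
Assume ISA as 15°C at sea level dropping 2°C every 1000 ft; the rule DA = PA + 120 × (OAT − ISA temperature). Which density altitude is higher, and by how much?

Field X: ISA temp = 9°C, deviation -27°C, DA = 3000 + 120 × (-27) = -240 ft.
Field Y: ISA temp = 10°C, deviation -28°C, DA = 2500 + 120 × (-28) = -860 ft.
Field X is higher by -240 − (-860) = 620 ft.

Field X by 620 ft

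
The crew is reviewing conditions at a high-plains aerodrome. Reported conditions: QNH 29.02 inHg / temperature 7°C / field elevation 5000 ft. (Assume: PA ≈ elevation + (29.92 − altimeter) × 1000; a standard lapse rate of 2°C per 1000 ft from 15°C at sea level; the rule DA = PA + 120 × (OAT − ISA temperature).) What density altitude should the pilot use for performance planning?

Pressure altitude = 5000 + (29.92 − 29.02) × 1000 = 5000 + (+900) = 5900 ft.
ISA temperature at 5900 ft = 15 − 2 × (5900/1000) = 3.2°C.
ISA deviation = 7 − 3.2 = +3.8°C.
Density altitude = 5900 + 120 × (3.8) = 6356 ft.

6356 ft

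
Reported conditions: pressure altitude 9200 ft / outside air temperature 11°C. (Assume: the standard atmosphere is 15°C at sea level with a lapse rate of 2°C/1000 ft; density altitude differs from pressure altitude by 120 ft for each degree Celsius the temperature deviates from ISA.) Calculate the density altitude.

ISA temperature at 9200 ft = 15 − 2 × (9200/1000) = -3.4°C.
ISA deviation = 11 − (-3.4) = +14.4°C.
Density altitude = 9200 + 120 × (14.4) = 9200 + (+1728) = 10928 ft.

10928 ft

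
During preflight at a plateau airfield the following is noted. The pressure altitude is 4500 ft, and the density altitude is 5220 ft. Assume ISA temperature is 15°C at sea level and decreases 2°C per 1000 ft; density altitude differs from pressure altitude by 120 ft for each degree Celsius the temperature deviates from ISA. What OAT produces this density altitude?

12°C

Density altitude − pressure altitude = 5220 − 4500 = +720 ft.
At 120 ft/°C that is an ISA deviation of 720/120 = +6°C.
ISA temperature at 4500 ft = 15 − 2 × (4500/1000) = 6°C.
OAT = ISA + deviation = 6 + (+6) = 12°C.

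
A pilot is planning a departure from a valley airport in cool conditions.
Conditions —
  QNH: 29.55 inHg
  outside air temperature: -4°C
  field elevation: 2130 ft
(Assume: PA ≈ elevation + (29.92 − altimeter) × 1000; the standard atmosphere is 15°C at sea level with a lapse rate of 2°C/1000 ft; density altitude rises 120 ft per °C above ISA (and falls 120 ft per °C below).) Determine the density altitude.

820 ft

Pressure altitude = 2130 + (29.92 − 29.55) × 1000 = 2130 + (+370) = 2500 ft.
ISA temperature at 2500 ft = 15 − 2 × (2500/1000) = 10°C.
ISA deviation = -4 − 10 = -14°C.
Density altitude = 2500 + 120 × (-14) = 820 ft.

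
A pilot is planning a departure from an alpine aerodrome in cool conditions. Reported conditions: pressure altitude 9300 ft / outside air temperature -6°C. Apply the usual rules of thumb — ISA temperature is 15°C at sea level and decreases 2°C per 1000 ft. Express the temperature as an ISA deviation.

ISA-2.4°C

ISA temperature at 9300 ft = 15 − 2 × (9300/1000) = -3.6°C.
Deviation = OAT − ISA = -6 − (-3.6) = -2.4°C.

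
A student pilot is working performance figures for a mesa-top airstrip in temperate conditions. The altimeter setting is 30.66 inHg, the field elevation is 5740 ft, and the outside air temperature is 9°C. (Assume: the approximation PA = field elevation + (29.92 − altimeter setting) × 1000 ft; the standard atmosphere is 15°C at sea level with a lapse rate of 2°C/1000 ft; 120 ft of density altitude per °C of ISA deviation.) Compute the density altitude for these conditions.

5480 ft

Pressure altitude = 5740 + (29.92 − 30.66) × 1000 = 5740 + (-740) = 5000 ft.
ISA temperature at 5000 ft = 15 − 2 × (5000/1000) = 5°C.
ISA deviation = 9 − 5 = +4°C.
Density altitude = 5000 + 120 × (4) = 5480 ft.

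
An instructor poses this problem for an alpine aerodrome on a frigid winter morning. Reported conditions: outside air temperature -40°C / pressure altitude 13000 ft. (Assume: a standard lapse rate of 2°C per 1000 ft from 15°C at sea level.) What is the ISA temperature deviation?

ISA temperature at 13000 ft = 15 − 2 × (13000/1000) = -11°C.
Deviation = OAT − ISA = -40 − (-11) = -29°C.

ISA-29°C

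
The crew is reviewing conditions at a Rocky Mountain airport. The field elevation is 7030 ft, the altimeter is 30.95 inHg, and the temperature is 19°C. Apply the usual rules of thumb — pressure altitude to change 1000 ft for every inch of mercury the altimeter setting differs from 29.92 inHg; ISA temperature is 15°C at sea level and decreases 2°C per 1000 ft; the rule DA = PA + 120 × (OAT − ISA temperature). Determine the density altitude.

7920 ft

Pressure altitude = 7030 + (29.92 − 30.95) × 1000 = 7030 + (-1030) = 6000 ft.
ISA temperature at 6000 ft = 15 − 2 × (6000/1000) = 3°C.
ISA deviation = 19 − 3 = +16°C.
Density altitude = 6000 + 120 × (16) = 7920 ft.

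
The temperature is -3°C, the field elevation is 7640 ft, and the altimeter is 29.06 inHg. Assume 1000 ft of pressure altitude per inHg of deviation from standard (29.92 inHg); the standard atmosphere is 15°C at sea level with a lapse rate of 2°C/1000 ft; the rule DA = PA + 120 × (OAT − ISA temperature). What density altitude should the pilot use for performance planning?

8380 ft

Pressure altitude = 7640 + (29.92 − 29.06) × 1000 = 7640 + (+860) = 8500 ft.
ISA temperature at 8500 ft = 15 − 2 × (8500/1000) = -2°C.
ISA deviation = -3 − (-2) = -1°C.
Density altitude = 8500 + 120 × (-1) = 8380 ft.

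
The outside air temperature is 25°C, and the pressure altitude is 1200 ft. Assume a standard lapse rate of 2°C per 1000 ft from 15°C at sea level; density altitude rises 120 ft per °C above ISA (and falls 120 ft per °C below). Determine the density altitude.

ISA temperature at 1200 ft = 15 − 2 × (1200/1000) = 12.6°C.
ISA deviation = 25 − 12.6 = +12.4°C.
Density altitude = 1200 + 120 × (12.4) = 1200 + (+1488) = 2688 ft.

2688 ft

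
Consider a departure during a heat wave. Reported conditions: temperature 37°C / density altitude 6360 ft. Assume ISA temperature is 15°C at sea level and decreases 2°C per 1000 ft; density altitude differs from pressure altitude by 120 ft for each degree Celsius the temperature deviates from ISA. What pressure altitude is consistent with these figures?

DA = PA + 120 × (OAT − (15 − 2·PA/1000)) = PA + 120·OAT − 1800 + 0.24·PA = 1.24·PA + 120·OAT − 1800.
So 1.24·PA = 6360 − 120 × 37 + 1800 = 3720.
PA = 3720 / 1.24 = 3000 ft.

3000 ft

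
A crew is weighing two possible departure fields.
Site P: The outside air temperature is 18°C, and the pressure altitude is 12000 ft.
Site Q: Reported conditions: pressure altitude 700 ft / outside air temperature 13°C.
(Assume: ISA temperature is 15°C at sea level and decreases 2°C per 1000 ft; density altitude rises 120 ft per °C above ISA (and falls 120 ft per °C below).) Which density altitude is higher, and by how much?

Site P by 14612 ft

Site P: ISA temp = -9°C, deviation +27°C, DA = 12000 + 120 × 27 = 15240 ft.
Site Q: ISA temp = 13.6°C, deviation -0.6°C, DA = 700 + 120 × (-0.6) = 628 ft.
Site P is higher by 15240 − 628 = 14612 ft.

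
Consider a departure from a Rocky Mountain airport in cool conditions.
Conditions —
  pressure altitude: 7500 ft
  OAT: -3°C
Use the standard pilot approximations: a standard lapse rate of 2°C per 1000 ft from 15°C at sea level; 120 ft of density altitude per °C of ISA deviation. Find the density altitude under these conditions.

ISA temperature at 7500 ft = 15 − 2 × (7500/1000) = 0°C.
ISA deviation = -3 − 0 = -3°C.
Density altitude = 7500 + 120 × (-3) = 7500 + (-360) = 7140 ft.

7140 ft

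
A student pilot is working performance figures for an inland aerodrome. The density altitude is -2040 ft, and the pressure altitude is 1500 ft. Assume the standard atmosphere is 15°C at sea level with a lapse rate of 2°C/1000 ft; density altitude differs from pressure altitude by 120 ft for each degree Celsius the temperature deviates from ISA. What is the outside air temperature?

-17.5°C

Density altitude − pressure altitude = -2040 − 1500 = -3540 ft.
At 120 ft/°C that is an ISA deviation of -3540/120 = -29.5°C.
ISA temperature at 1500 ft = 15 − 2 × (1500/1000) = 12°C.
OAT = ISA + deviation = 12 + (-29.5) = -17.5°C.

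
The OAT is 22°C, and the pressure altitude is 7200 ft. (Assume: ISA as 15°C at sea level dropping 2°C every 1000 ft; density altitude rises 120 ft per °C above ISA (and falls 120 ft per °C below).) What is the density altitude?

9768 ft

ISA temperature at 7200 ft = 15 − 2 × (7200/1000) = 0.6°C.
ISA deviation = 22 − 0.6 = +21.4°C.
Density altitude = 7200 + 120 × (21.4) = 7200 + (+2568) = 9768 ft.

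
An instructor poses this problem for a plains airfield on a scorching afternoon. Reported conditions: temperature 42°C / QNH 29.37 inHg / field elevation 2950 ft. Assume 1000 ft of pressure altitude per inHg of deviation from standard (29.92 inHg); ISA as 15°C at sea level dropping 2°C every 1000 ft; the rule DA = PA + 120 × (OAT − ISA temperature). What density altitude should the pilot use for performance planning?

Pressure altitude = 2950 + (29.92 − 29.37) × 1000 = 2950 + (+550) = 3500 ft.
ISA temperature at 3500 ft = 15 − 2 × (3500/1000) = 8°C.
ISA deviation = 42 − 8 = +34°C.
Density altitude = 3500 + 120 × (34) = 7580 ft.

7580 ft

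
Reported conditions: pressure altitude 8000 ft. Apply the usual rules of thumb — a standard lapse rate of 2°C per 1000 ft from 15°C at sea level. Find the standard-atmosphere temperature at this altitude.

ISA temperature = 15 − 2 × (8000/1000) = 15 − 16 = -1°C.

-1°C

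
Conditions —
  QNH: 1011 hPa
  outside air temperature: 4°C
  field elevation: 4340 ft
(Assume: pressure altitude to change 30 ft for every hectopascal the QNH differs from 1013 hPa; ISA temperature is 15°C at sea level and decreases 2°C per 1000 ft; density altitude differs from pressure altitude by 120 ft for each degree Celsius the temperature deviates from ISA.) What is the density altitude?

4136 ft

Pressure altitude = 4340 + (1013 − 1011) × 30 = 4340 + (+60) = 4400 ft.
ISA temperature at 4400 ft = 15 − 2 × (4400/1000) = 6.2°C.
ISA deviation = 4 − 6.2 = -2.2°C.
Density altitude = 4400 + 120 × (-2.2) = 4136 ft.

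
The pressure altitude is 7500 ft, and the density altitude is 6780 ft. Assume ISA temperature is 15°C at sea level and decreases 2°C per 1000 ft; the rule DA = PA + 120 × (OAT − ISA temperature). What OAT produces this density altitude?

-6°C

Density altitude − pressure altitude = 6780 − 7500 = -720 ft.
At 120 ft/°C that is an ISA deviation of -720/120 = -6°C.
ISA temperature at 7500 ft = 15 − 2 × (7500/1000) = 0°C.
OAT = ISA + deviation = 0 + (-6) = -6°C.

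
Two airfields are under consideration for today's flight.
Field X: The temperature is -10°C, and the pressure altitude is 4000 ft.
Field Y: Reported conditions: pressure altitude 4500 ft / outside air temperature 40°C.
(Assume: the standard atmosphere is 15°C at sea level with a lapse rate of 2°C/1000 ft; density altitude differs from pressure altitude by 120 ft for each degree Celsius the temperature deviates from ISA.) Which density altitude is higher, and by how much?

Field X: ISA temp = 7°C, deviation -17°C, DA = 4000 + 120 × (-17) = 1960 ft.
Field Y: ISA temp = 6°C, deviation +34°C, DA = 4500 + 120 × 34 = 8580 ft.
Field Y is higher by 8580 − 1960 = 6620 ft.

Field Y by 6620 ft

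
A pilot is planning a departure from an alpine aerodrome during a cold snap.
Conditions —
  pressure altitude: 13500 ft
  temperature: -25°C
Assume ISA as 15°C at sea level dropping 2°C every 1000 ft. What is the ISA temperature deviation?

ISA-13°C

ISA temperature at 13500 ft = 15 − 2 × (13500/1000) = -12°C.
Deviation = OAT − ISA = -25 − (-12) = -13°C.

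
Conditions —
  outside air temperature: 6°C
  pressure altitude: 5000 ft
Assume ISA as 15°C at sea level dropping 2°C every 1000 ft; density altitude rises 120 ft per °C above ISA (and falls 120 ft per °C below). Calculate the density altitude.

5120 ft

ISA temperature at 5000 ft = 15 − 2 × (5000/1000) = 5°C.
ISA deviation = 6 − 5 = +1°C.
Density altitude = 5000 + 120 × (1) = 5000 + (+120) = 5120 ft.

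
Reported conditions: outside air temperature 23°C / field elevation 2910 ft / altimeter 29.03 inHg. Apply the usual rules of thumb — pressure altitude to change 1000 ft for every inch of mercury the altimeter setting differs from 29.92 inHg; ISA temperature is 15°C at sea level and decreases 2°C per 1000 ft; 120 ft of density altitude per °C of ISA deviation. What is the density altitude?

5672 ft

Pressure altitude = 2910 + (29.92 − 29.03) × 1000 = 2910 + (+890) = 3800 ft.
ISA temperature at 3800 ft = 15 − 2 × (3800/1000) = 7.4°C.
ISA deviation = 23 − 7.4 = +15.6°C.
Density altitude = 3800 + 120 × (15.6) = 5672 ft.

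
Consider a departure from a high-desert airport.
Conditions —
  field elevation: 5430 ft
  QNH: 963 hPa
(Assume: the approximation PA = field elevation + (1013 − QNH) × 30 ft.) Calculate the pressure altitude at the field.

6930 ft

Pressure correction = (1013 − 963) × 30 = +1500 ft.
Pressure altitude = 5430 + (+1500) = 6930 ft.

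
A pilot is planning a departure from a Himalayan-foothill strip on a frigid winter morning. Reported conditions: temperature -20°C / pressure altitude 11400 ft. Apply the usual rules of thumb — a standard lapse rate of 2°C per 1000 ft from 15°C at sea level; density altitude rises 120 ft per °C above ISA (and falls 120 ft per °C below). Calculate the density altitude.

9936 ft

ISA temperature at 11400 ft = 15 − 2 × (11400/1000) = -7.8°C.
ISA deviation = -20 − (-7.8) = -12.2°C.
Density altitude = 11400 + 120 × (-12.2) = 11400 + (-1464) = 9936 ft.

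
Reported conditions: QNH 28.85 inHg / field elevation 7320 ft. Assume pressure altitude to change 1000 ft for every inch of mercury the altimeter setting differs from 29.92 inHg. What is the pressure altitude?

Pressure correction = (29.92 − 28.85) × 1000 = +1070 ft.
Pressure altitude = 7320 + (+1070) = 8390 ft.

8390 ft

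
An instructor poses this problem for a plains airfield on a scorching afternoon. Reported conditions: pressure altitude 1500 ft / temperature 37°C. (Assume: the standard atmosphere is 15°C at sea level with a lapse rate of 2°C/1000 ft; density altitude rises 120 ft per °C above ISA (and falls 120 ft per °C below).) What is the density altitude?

4500 ft

ISA temperature at 1500 ft = 15 − 2 × (1500/1000) = 12°C.
ISA deviation = 37 − 12 = +25°C.
Density altitude = 1500 + 120 × (25) = 1500 + (+3000) = 4500 ft.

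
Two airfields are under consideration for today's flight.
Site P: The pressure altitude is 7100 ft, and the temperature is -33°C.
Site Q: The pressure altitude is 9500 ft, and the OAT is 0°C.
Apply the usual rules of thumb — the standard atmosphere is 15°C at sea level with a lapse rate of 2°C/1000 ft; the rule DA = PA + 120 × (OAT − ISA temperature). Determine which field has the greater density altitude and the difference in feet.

Site P: ISA temp = 0.8°C, deviation -33.8°C, DA = 7100 + 120 × (-33.8) = 3044 ft.
Site Q: ISA temp = -4°C, deviation +4°C, DA = 9500 + 120 × 4 = 9980 ft.
Site Q is higher by 9980 − 3044 = 6936 ft.

Site Q by 6936 ft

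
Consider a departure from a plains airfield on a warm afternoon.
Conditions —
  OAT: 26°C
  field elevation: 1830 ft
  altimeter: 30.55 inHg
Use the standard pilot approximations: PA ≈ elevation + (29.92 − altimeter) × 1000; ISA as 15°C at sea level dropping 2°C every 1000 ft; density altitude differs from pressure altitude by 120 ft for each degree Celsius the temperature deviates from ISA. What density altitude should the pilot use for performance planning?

Pressure altitude = 1830 + (29.92 − 30.55) × 1000 = 1830 + (-630) = 1200 ft.
ISA temperature at 1200 ft = 15 − 2 × (1200/1000) = 12.6°C.
ISA deviation = 26 − 12.6 = +13.4°C.
Density altitude = 1200 + 120 × (13.4) = 2808 ft.

2808 ft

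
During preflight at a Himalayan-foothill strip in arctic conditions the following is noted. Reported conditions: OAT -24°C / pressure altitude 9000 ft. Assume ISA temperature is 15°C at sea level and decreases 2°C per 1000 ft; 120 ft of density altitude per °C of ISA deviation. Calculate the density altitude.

ISA temperature at 9000 ft = 15 − 2 × (9000/1000) = -3°C.
ISA deviation = -24 − (-3) = -21°C.
Density altitude = 9000 + 120 × (-21) = 9000 + (-2520) = 6480 ft.

6480 ft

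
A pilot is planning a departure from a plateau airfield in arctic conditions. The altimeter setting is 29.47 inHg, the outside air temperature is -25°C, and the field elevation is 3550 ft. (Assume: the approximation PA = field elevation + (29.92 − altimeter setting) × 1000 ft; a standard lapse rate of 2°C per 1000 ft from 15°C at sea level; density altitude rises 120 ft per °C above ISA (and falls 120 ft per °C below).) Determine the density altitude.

Pressure altitude = 3550 + (29.92 − 29.47) × 1000 = 3550 + (+450) = 4000 ft.
ISA temperature at 4000 ft = 15 − 2 × (4000/1000) = 7°C.
ISA deviation = -25 − 7 = -32°C.
Density altitude = 4000 + 120 × (-32) = 160 ft.

160 ft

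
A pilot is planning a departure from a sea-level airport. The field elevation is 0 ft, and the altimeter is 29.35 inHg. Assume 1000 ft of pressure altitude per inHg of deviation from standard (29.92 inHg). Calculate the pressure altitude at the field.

570 ft

Pressure correction = (29.92 − 29.35) × 1000 = +570 ft.
Pressure altitude = 0 + (+570) = 570 ft.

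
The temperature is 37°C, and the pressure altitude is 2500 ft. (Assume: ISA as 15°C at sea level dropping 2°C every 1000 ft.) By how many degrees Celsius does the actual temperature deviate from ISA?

ISA+27°C

ISA temperature at 2500 ft = 15 − 2 × (2500/1000) = 10°C.
Deviation = OAT − ISA = 37 − 10 = +27°C.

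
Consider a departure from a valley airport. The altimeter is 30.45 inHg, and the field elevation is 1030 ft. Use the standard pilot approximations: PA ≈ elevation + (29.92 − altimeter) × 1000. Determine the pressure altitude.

Pressure correction = (29.92 − 30.45) × 1000 = -530 ft.
Pressure altitude = 1030 + (-530) = 500 ft.

500 ft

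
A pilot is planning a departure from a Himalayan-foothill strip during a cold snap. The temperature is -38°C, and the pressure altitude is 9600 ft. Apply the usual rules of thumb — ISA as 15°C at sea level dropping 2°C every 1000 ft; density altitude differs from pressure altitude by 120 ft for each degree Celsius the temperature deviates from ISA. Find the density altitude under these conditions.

5544 ft

ISA temperature at 9600 ft = 15 − 2 × (9600/1000) = -4.2°C.
ISA deviation = -38 − (-4.2) = -33.8°C.
Density altitude = 9600 + 120 × (-33.8) = 9600 + (-4056) = 5544 ft.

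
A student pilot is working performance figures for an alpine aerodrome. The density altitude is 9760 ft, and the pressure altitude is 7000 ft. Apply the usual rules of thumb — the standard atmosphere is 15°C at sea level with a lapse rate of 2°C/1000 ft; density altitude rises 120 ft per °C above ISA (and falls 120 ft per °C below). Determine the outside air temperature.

24°C

Density altitude − pressure altitude = 9760 − 7000 = +2760 ft.
At 120 ft/°C that is an ISA deviation of 2760/120 = +23°C.
ISA temperature at 7000 ft = 15 − 2 × (7000/1000) = 1°C.
OAT = ISA + deviation = 1 + (+23) = 24°C.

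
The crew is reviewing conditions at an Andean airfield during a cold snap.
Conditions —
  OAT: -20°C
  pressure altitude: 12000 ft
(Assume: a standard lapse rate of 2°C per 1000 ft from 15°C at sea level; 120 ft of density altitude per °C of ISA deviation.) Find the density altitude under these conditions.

10680 ft

ISA temperature at 12000 ft = 15 − 2 × (12000/1000) = -9°C.
ISA deviation = -20 − (-9) = -11°C.
Density altitude = 12000 + 120 × (-11) = 12000 + (-1320) = 10680 ft.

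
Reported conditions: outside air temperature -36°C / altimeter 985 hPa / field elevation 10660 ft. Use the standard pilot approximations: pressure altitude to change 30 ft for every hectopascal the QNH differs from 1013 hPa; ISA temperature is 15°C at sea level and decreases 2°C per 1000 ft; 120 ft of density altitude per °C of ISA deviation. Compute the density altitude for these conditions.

Pressure altitude = 10660 + (1013 − 985) × 30 = 10660 + (+840) = 11500 ft.
ISA temperature at 11500 ft = 15 − 2 × (11500/1000) = -8°C.
ISA deviation = -36 − (-8) = -28°C.
Density altitude = 11500 + 120 × (-28) = 8140 ft.

8140 ft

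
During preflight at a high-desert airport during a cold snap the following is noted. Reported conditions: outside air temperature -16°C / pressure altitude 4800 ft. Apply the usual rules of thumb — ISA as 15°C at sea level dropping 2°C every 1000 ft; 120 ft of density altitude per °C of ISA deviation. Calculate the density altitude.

ISA temperature at 4800 ft = 15 − 2 × (4800/1000) = 5.4°C.
ISA deviation = -16 − 5.4 = -21.4°C.
Density altitude = 4800 + 120 × (-21.4) = 4800 + (-2568) = 2232 ft.

2232 ft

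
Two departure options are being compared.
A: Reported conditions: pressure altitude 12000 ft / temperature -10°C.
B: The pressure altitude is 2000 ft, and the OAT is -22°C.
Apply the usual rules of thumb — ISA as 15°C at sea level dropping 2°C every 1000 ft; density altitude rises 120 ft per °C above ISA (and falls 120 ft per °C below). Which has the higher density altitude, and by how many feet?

A: ISA temp = -9°C, deviation -1°C, DA = 12000 + 120 × (-1) = 11880 ft.
B: ISA temp = 11°C, deviation -33°C, DA = 2000 + 120 × (-33) = -1960 ft.
A is higher by 11880 − (-1960) = 13840 ft.

A by 13840 ft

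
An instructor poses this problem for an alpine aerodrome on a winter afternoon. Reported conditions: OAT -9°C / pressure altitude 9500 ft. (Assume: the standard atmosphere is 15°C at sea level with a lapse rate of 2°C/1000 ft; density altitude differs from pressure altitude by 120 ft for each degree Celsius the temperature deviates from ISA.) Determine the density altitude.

8900 ft

ISA temperature at 9500 ft = 15 − 2 × (9500/1000) = -4°C.
ISA deviation = -9 − (-4) = -5°C.
Density altitude = 9500 + 120 × (-5) = 9500 + (-600) = 8900 ft.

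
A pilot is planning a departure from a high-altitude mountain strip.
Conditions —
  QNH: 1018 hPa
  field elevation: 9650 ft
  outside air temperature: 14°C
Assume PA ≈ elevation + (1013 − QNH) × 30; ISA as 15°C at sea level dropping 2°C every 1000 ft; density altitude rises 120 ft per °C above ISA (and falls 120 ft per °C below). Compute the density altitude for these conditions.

11660 ft

Pressure altitude = 9650 + (1013 − 1018) × 30 = 9650 + (-150) = 9500 ft.
ISA temperature at 9500 ft = 15 − 2 × (9500/1000) = -4°C.
ISA deviation = 14 − (-4) = +18°C.
Density altitude = 9500 + 120 × (18) = 11660 ft.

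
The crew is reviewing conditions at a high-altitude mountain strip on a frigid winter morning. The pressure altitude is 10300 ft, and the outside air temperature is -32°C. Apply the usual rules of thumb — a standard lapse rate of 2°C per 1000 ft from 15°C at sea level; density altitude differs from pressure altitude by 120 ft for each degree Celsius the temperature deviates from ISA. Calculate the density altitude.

ISA temperature at 10300 ft = 15 − 2 × (10300/1000) = -5.6°C.
ISA deviation = -32 − (-5.6) = -26.4°C.
Density altitude = 10300 + 120 × (-26.4) = 10300 + (-3168) = 7132 ft.

7132 ft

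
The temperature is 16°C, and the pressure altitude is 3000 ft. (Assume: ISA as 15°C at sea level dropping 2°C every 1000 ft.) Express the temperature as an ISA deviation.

ISA temperature at 3000 ft = 15 − 2 × (3000/1000) = 9°C.
Deviation = OAT − ISA = 16 − 9 = +7°C.

ISA+7°C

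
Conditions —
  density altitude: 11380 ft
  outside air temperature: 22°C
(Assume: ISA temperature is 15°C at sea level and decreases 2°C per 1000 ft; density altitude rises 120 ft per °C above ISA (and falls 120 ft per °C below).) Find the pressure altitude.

DA = PA + 120 × (OAT − (15 − 2·PA/1000)) = PA + 120·OAT − 1800 + 0.24·PA = 1.24·PA + 120·OAT − 1800.
So 1.24·PA = 11380 − 120 × 22 + 1800 = 10540.
PA = 10540 / 1.24 = 8500 ft.

8500 ft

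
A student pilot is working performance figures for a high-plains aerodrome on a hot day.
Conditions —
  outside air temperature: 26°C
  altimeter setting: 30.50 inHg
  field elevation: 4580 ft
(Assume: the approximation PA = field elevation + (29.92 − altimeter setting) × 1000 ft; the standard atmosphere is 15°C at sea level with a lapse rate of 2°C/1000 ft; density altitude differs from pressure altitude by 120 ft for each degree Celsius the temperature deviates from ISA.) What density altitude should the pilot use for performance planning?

Pressure altitude = 4580 + (29.92 − 30.50) × 1000 = 4580 + (-580) = 4000 ft.
ISA temperature at 4000 ft = 15 − 2 × (4000/1000) = 7°C.
ISA deviation = 26 − 7 = +19°C.
Density altitude = 4000 + 120 × (19) = 6280 ft.

6280 ft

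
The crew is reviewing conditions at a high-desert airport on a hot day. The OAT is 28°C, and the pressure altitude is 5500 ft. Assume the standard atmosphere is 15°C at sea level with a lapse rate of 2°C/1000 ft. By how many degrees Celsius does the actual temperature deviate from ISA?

ISA temperature at 5500 ft = 15 − 2 × (5500/1000) = 4°C.
Deviation = OAT − ISA = 28 − 4 = +24°C.

ISA+24°C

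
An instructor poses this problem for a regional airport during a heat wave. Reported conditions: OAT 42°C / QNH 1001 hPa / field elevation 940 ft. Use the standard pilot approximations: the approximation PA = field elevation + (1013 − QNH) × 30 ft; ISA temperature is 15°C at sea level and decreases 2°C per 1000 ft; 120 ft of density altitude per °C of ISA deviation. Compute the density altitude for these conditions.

4852 ft

Pressure altitude = 940 + (1013 − 1001) × 30 = 940 + (+360) = 1300 ft.
ISA temperature at 1300 ft = 15 − 2 × (1300/1000) = 12.4°C.
ISA deviation = 42 − 12.4 = +29.6°C.
Density altitude = 1300 + 120 × (29.6) = 4852 ft.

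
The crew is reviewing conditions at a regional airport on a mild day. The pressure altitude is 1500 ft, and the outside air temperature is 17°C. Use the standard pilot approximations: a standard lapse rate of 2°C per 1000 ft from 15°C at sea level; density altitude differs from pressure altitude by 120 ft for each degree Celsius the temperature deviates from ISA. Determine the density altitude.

ISA temperature at 1500 ft = 15 − 2 × (1500/1000) = 12°C.
ISA deviation = 17 − 12 = +5°C.
Density altitude = 1500 + 120 × (5) = 1500 + (+600) = 2100 ft.

2100 ft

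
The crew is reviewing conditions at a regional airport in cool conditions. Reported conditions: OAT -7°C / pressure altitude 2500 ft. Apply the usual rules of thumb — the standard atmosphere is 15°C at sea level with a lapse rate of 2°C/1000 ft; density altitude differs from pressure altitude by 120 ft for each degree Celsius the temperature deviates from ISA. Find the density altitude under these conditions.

ISA temperature at 2500 ft = 15 − 2 × (2500/1000) = 10°C.
ISA deviation = -7 − 10 = -17°C.
Density altitude = 2500 + 120 × (-17) = 2500 + (-2040) = 460 ft.

460 ft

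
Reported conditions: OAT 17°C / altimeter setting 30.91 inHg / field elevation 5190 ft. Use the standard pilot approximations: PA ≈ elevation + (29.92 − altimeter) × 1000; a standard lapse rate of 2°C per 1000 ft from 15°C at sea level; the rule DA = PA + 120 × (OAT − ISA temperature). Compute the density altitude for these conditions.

5448 ft

Pressure altitude = 5190 + (29.92 − 30.91) × 1000 = 5190 + (-990) = 4200 ft.
ISA temperature at 4200 ft = 15 − 2 × (4200/1000) = 6.6°C.
ISA deviation = 17 − 6.6 = +10.4°C.
Density altitude = 4200 + 120 × (10.4) = 5448 ft.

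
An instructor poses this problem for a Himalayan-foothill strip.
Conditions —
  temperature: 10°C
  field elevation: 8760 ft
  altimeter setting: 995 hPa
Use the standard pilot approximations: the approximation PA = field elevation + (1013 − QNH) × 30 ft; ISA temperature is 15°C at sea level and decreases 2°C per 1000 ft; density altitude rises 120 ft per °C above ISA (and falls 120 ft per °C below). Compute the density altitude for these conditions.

10932 ft

Pressure altitude = 8760 + (1013 − 995) × 30 = 8760 + (+540) = 9300 ft.
ISA temperature at 9300 ft = 15 − 2 × (9300/1000) = -3.6°C.
ISA deviation = 10 − (-3.6) = +13.6°C.
Density altitude = 9300 + 120 × (13.6) = 10932 ft.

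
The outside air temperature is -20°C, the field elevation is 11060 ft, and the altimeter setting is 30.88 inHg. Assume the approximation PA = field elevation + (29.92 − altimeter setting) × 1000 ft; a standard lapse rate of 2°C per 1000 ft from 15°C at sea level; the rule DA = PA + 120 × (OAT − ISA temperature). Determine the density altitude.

Pressure altitude = 11060 + (29.92 − 30.88) × 1000 = 11060 + (-960) = 10100 ft.
ISA temperature at 10100 ft = 15 − 2 × (10100/1000) = -5.2°C.
ISA deviation = -20 − (-5.2) = -14.8°C.
Density altitude = 10100 + 120 × (-14.8) = 8324 ft.

8324 ft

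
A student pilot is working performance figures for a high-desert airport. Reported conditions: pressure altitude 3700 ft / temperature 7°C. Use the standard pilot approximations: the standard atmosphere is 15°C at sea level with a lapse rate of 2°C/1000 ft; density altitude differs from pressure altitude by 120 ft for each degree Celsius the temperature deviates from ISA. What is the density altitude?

ISA temperature at 3700 ft = 15 − 2 × (3700/1000) = 7.6°C.
ISA deviation = 7 − 7.6 = -0.6°C.
Density altitude = 3700 + 120 × (-0.6) = 3700 + (-72) = 3628 ft.

3628 ft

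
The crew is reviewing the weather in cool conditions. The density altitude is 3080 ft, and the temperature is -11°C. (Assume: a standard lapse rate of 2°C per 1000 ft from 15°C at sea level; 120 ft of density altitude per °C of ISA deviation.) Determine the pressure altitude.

5000 ft

DA = PA + 120 × (OAT − (15 − 2·PA/1000)) = PA + 120·OAT − 1800 + 0.24·PA = 1.24·PA + 120·OAT − 1800.
So 1.24·PA = 3080 − 120 × (-11) + 1800 = 6200.
PA = 6200 / 1.24 = 5000 ft.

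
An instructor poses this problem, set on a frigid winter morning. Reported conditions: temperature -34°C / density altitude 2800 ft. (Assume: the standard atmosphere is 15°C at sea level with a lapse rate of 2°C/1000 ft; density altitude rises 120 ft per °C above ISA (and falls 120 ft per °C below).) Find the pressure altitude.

DA = PA + 120 × (OAT − (15 − 2·PA/1000)) = PA + 120·OAT − 1800 + 0.24·PA = 1.24·PA + 120·OAT − 1800.
So 1.24·PA = 2800 − 120 × (-34) + 1800 = 8680.
PA = 8680 / 1.24 = 7000 ft.

7000 ft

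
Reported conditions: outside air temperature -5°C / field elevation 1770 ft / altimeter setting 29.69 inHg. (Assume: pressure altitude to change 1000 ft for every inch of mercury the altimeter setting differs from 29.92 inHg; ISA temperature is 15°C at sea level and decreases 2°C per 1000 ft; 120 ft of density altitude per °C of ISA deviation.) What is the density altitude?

Pressure altitude = 1770 + (29.92 − 29.69) × 1000 = 1770 + (+230) = 2000 ft.
ISA temperature at 2000 ft = 15 − 2 × (2000/1000) = 11°C.
ISA deviation = -5 − 11 = -16°C.
Density altitude = 2000 + 120 × (-16) = 80 ft.

80 ft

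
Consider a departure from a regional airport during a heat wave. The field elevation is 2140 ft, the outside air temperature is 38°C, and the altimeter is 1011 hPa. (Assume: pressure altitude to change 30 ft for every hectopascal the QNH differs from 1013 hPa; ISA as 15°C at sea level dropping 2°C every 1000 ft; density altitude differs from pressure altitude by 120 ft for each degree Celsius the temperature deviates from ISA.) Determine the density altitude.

5488 ft

Pressure altitude = 2140 + (1013 − 1011) × 30 = 2140 + (+60) = 2200 ft.
ISA temperature at 2200 ft = 15 − 2 × (2200/1000) = 10.6°C.
ISA deviation = 38 − 10.6 = +27.4°C.
Density altitude = 2200 + 120 × (27.4) = 5488 ft.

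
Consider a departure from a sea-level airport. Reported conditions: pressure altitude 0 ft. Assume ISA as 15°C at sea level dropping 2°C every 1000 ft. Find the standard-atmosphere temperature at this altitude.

ISA temperature = 15 − 2 × (0/1000) = 15 − 0 = 15°C.

15°C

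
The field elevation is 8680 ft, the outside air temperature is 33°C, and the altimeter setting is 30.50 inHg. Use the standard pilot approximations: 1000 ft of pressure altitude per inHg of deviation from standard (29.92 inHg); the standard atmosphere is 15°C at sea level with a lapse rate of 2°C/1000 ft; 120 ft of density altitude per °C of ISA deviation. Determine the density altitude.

12204 ft

Pressure altitude = 8680 + (29.92 − 30.50) × 1000 = 8680 + (-580) = 8100 ft.
ISA temperature at 8100 ft = 15 − 2 × (8100/1000) = -1.2°C.
ISA deviation = 33 − (-1.2) = +34.2°C.
Density altitude = 8100 + 120 × (34.2) = 12204 ft.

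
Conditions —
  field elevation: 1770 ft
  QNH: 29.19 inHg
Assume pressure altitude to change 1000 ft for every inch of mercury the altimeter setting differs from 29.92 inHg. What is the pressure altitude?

2500 ft

Pressure correction = (29.92 − 29.19) × 1000 = +730 ft.
Pressure altitude = 1770 + (+730) = 2500 ft.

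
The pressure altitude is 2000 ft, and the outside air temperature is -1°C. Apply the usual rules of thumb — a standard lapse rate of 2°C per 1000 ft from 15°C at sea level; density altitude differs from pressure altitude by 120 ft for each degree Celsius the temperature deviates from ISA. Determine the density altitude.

ISA temperature at 2000 ft = 15 − 2 × (2000/1000) = 11°C.
ISA deviation = -1 − 11 = -12°C.
Density altitude = 2000 + 120 × (-12) = 2000 + (-1440) = 560 ft.

560 ft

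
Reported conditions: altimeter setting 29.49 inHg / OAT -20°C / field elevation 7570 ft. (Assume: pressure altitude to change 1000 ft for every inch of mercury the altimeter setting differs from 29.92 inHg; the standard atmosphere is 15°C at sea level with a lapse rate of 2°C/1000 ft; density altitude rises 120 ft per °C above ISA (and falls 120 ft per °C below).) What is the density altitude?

5720 ft

Pressure altitude = 7570 + (29.92 − 29.49) × 1000 = 7570 + (+430) = 8000 ft.
ISA temperature at 8000 ft = 15 − 2 × (8000/1000) = -1°C.
ISA deviation = -20 − (-1) = -19°C.
Density altitude = 8000 + 120 × (-19) = 5720 ft.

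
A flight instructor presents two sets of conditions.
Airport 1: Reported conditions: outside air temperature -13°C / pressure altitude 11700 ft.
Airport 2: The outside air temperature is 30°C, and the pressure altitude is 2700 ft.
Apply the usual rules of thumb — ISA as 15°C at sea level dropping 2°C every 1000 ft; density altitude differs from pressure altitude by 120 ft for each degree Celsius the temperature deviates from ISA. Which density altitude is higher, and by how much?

Airport 1 by 6000 ft

Airport 1: ISA temp = -8.4°C, deviation -4.6°C, DA = 11700 + 120 × (-4.6) = 11148 ft.
Airport 2: ISA temp = 9.6°C, deviation +20.4°C, DA = 2700 + 120 × 20.4 = 5148 ft.
Airport 1 is higher by 11148 − 5148 = 6000 ft.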